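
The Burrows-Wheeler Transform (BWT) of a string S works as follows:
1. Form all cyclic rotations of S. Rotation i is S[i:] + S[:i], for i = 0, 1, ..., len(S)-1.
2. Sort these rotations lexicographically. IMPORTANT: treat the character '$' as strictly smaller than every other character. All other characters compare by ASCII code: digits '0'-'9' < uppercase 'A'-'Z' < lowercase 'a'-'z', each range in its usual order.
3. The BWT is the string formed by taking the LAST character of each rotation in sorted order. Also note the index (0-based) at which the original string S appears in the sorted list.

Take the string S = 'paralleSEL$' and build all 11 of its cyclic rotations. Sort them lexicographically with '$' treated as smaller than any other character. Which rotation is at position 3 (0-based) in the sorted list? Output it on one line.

Answer: SEL$paralle

Derivation:
All 11 rotations (rotation i = S[i:]+S[:i]):
  rot[0] = paralleSEL$
  rot[1] = aralleSEL$p
  rot[2] = ralleSEL$pa
  rot[3] = alleSEL$par
  rot[4] = lleSEL$para
  rot[5] = leSEL$paral
  rot[6] = eSEL$parall
  rot[7] = SEL$paralle
  rot[8] = EL$paralleS
  rot[9] = L$paralleSE
  rot[10] = $paralleSEL
Sorted (with $ < everything):
  sorted[0] = $paralleSEL
  sorted[1] = EL$paralleS
  sorted[2] = L$paralleSE
  sorted[3] = SEL$paralle
  sorted[4] = alleSEL$par
  sorted[5] = aralleSEL$p
  sorted[6] = eSEL$parall
  sorted[7] = leSEL$paral
  sorted[8] = lleSEL$para
  sorted[9] = paralleSEL$
  sorted[10] = ralleSEL$pa
sorted[3] = SEL$paralle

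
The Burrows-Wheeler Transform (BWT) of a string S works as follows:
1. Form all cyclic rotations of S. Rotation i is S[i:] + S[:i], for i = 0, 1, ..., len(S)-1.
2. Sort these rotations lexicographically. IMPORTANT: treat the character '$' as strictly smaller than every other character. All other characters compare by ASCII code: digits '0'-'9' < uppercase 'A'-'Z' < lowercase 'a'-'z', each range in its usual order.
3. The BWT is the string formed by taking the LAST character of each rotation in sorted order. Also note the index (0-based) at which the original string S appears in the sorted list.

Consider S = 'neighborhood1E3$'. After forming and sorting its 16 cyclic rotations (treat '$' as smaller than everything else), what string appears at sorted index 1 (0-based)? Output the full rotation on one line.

All 16 rotations (rotation i = S[i:]+S[:i]):
  rot[0] = neighborhood1E3$
  rot[1] = eighborhood1E3$n
  rot[2] = ighborhood1E3$ne
  rot[3] = ghborhood1E3$nei
  rot[4] = hborhood1E3$neig
  rot[5] = borhood1E3$neigh
  rot[6] = orhood1E3$neighb
  rot[7] = rhood1E3$neighbo
  rot[8] = hood1E3$neighbor
  rot[9] = ood1E3$neighborh
  rot[10] = od1E3$neighborho
  rot[11] = d1E3$neighborhoo
  rot[12] = 1E3$neighborhood
  rot[13] = E3$neighborhood1
  rot[14] = 3$neighborhood1E
  rot[15] = $neighborhood1E3
Sorted (with $ < everything):
  sorted[0] = $neighborhood1E3
  sorted[1] = 1E3$neighborhood
  sorted[2] = 3$neighborhood1E
  sorted[3] = E3$neighborhood1
  sorted[4] = borhood1E3$neigh
  sorted[5] = d1E3$neighborhoo
  sorted[6] = eighborhood1E3$n
  sorted[7] = ghborhood1E3$nei
  sorted[8] = hborhood1E3$neig
  sorted[9] = hood1E3$neighbor
  sorted[10] = ighborhood1E3$ne
  sorted[11] = neighborhood1E3$
  sorted[12] = od1E3$neighborho
  sorted[13] = ood1E3$neighborh
  sorted[14] = orhood1E3$neighb
  sorted[15] = rhood1E3$neighbo
sorted[1] = 1E3$neighborhood

Answer: 1E3$neighborhood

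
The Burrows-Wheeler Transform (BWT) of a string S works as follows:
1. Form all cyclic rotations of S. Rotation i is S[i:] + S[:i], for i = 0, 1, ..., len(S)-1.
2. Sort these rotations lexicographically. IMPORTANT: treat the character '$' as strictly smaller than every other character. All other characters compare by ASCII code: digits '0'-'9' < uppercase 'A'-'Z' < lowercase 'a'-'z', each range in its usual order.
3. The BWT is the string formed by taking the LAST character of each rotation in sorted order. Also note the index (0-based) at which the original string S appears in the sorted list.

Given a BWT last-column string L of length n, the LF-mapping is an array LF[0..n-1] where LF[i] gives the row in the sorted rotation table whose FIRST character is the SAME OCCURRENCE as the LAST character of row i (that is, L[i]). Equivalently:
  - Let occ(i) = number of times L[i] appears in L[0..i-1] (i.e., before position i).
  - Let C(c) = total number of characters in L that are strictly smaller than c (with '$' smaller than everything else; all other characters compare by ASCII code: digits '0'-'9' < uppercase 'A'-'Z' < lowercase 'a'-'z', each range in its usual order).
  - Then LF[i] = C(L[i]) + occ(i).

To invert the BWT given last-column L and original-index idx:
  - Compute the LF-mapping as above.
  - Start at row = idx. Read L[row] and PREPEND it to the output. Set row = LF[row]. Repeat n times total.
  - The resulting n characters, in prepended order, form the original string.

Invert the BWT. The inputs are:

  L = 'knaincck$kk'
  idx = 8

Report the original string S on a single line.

Answer: knickknack$

Derivation:
LF mapping: 5 9 1 4 10 2 3 6 0 7 8
Walk LF starting at row 8, prepending L[row]:
  step 1: row=8, L[8]='$', prepend. Next row=LF[8]=0
  step 2: row=0, L[0]='k', prepend. Next row=LF[0]=5
  step 3: row=5, L[5]='c', prepend. Next row=LF[5]=2
  step 4: row=2, L[2]='a', prepend. Next row=LF[2]=1
  step 5: row=1, L[1]='n', prepend. Next row=LF[1]=9
  step 6: row=9, L[9]='k', prepend. Next row=LF[9]=7
  step 7: row=7, L[7]='k', prepend. Next row=LF[7]=6
  step 8: row=6, L[6]='c', prepend. Next row=LF[6]=3
  step 9: row=3, L[3]='i', prepend. Next row=LF[3]=4
  step 10: row=4, L[4]='n', prepend. Next row=LF[4]=10
  step 11: row=10, L[10]='k', prepend. Next row=LF[10]=8
Reversed output: knickknack$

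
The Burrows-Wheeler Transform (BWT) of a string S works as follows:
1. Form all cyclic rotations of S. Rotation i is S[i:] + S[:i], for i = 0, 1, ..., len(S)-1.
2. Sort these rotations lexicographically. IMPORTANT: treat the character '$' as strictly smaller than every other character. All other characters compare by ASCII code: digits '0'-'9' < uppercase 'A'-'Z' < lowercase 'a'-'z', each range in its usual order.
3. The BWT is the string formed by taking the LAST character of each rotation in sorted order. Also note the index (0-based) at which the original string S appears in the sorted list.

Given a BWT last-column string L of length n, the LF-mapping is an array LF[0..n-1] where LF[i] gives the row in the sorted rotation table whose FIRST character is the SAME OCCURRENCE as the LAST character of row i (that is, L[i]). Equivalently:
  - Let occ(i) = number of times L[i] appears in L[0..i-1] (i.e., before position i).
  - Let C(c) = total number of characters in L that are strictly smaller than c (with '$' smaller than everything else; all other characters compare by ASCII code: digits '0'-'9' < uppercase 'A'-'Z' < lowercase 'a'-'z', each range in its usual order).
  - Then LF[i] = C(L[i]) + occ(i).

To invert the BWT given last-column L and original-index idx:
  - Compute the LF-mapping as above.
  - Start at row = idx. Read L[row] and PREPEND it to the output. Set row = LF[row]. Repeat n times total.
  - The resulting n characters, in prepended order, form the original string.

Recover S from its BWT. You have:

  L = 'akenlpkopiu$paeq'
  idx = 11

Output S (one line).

LF mapping: 1 6 3 9 8 11 7 10 12 5 15 0 13 2 4 14
Walk LF starting at row 11, prepending L[row]:
  step 1: row=11, L[11]='$', prepend. Next row=LF[11]=0
  step 2: row=0, L[0]='a', prepend. Next row=LF[0]=1
  step 3: row=1, L[1]='k', prepend. Next row=LF[1]=6
  step 4: row=6, L[6]='k', prepend. Next row=LF[6]=7
  step 5: row=7, L[7]='o', prepend. Next row=LF[7]=10
  step 6: row=10, L[10]='u', prepend. Next row=LF[10]=15
  step 7: row=15, L[15]='q', prepend. Next row=LF[15]=14
  step 8: row=14, L[14]='e', prepend. Next row=LF[14]=4
  step 9: row=4, L[4]='l', prepend. Next row=LF[4]=8
  step 10: row=8, L[8]='p', prepend. Next row=LF[8]=12
  step 11: row=12, L[12]='p', prepend. Next row=LF[12]=13
  step 12: row=13, L[13]='a', prepend. Next row=LF[13]=2
  step 13: row=2, L[2]='e', prepend. Next row=LF[2]=3
  step 14: row=3, L[3]='n', prepend. Next row=LF[3]=9
  step 15: row=9, L[9]='i', prepend. Next row=LF[9]=5
  step 16: row=5, L[5]='p', prepend. Next row=LF[5]=11
Reversed output: pineapplequokka$

Answer: pineapplequokka$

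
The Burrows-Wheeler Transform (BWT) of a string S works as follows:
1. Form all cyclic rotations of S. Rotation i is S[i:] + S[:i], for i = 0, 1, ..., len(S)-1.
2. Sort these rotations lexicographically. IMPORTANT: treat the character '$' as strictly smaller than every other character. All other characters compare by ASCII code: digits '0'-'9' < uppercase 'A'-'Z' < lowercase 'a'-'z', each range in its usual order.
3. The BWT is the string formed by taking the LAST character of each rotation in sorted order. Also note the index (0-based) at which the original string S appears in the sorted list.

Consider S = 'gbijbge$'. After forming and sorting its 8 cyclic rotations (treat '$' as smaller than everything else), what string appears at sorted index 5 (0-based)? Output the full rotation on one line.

All 8 rotations (rotation i = S[i:]+S[:i]):
  rot[0] = gbijbge$
  rot[1] = bijbge$g
  rot[2] = ijbge$gb
  rot[3] = jbge$gbi
  rot[4] = bge$gbij
  rot[5] = ge$gbijb
  rot[6] = e$gbijbg
  rot[7] = $gbijbge
Sorted (with $ < everything):
  sorted[0] = $gbijbge
  sorted[1] = bge$gbij
  sorted[2] = bijbge$g
  sorted[3] = e$gbijbg
  sorted[4] = gbijbge$
  sorted[5] = ge$gbijb
  sorted[6] = ijbge$gb
  sorted[7] = jbge$gbi
sorted[5] = ge$gbijb

Answer: ge$gbijb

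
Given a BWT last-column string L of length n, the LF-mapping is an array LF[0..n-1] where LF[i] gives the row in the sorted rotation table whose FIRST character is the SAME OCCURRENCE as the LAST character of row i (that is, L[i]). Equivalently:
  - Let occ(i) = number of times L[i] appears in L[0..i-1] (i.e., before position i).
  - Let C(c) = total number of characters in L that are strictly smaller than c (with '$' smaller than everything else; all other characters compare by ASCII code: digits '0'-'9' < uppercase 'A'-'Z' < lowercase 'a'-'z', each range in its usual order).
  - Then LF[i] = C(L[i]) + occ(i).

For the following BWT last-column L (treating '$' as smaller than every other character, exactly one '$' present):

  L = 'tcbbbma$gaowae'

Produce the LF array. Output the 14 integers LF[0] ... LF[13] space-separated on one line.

Answer: 12 7 4 5 6 10 1 0 9 2 11 13 3 8

Derivation:
Char counts: '$':1, 'a':3, 'b':3, 'c':1, 'e':1, 'g':1, 'm':1, 'o':1, 't':1, 'w':1
C (first-col start): C('$')=0, C('a')=1, C('b')=4, C('c')=7, C('e')=8, C('g')=9, C('m')=10, C('o')=11, C('t')=12, C('w')=13
L[0]='t': occ=0, LF[0]=C('t')+0=12+0=12
L[1]='c': occ=0, LF[1]=C('c')+0=7+0=7
L[2]='b': occ=0, LF[2]=C('b')+0=4+0=4
L[3]='b': occ=1, LF[3]=C('b')+1=4+1=5
L[4]='b': occ=2, LF[4]=C('b')+2=4+2=6
L[5]='m': occ=0, LF[5]=C('m')+0=10+0=10
L[6]='a': occ=0, LF[6]=C('a')+0=1+0=1
L[7]='$': occ=0, LF[7]=C('$')+0=0+0=0
L[8]='g': occ=0, LF[8]=C('g')+0=9+0=9
L[9]='a': occ=1, LF[9]=C('a')+1=1+1=2
L[10]='o': occ=0, LF[10]=C('o')+0=11+0=11
L[11]='w': occ=0, LF[11]=C('w')+0=13+0=13
L[12]='a': occ=2, LF[12]=C('a')+2=1+2=3
L[13]='e': occ=0, LF[13]=C('e')+0=8+0=8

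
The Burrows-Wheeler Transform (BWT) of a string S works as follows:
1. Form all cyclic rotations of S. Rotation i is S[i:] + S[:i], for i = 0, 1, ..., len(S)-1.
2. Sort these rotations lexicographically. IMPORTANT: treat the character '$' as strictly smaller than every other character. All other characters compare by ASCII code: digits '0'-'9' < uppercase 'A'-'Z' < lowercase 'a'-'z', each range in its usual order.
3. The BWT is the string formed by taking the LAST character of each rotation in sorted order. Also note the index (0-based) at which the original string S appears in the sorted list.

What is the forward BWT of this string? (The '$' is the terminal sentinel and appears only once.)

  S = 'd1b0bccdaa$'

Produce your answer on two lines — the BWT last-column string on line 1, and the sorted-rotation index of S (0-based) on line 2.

Answer: abdad10bc$c
9

Derivation:
All 11 rotations (rotation i = S[i:]+S[:i]):
  rot[0] = d1b0bccdaa$
  rot[1] = 1b0bccdaa$d
  rot[2] = b0bccdaa$d1
  rot[3] = 0bccdaa$d1b
  rot[4] = bccdaa$d1b0
  rot[5] = ccdaa$d1b0b
  rot[6] = cdaa$d1b0bc
  rot[7] = daa$d1b0bcc
  rot[8] = aa$d1b0bccd
  rot[9] = a$d1b0bccda
  rot[10] = $d1b0bccdaa
Sorted (with $ < everything):
  sorted[0] = $d1b0bccdaa  (last char: 'a')
  sorted[1] = 0bccdaa$d1b  (last char: 'b')
  sorted[2] = 1b0bccdaa$d  (last char: 'd')
  sorted[3] = a$d1b0bccda  (last char: 'a')
  sorted[4] = aa$d1b0bccd  (last char: 'd')
  sorted[5] = b0bccdaa$d1  (last char: '1')
  sorted[6] = bccdaa$d1b0  (last char: '0')
  sorted[7] = ccdaa$d1b0b  (last char: 'b')
  sorted[8] = cdaa$d1b0bc  (last char: 'c')
  sorted[9] = d1b0bccdaa$  (last char: '$')
  sorted[10] = daa$d1b0bcc  (last char: 'c')
Last column: abdad10bc$c
Original string S is at sorted index 9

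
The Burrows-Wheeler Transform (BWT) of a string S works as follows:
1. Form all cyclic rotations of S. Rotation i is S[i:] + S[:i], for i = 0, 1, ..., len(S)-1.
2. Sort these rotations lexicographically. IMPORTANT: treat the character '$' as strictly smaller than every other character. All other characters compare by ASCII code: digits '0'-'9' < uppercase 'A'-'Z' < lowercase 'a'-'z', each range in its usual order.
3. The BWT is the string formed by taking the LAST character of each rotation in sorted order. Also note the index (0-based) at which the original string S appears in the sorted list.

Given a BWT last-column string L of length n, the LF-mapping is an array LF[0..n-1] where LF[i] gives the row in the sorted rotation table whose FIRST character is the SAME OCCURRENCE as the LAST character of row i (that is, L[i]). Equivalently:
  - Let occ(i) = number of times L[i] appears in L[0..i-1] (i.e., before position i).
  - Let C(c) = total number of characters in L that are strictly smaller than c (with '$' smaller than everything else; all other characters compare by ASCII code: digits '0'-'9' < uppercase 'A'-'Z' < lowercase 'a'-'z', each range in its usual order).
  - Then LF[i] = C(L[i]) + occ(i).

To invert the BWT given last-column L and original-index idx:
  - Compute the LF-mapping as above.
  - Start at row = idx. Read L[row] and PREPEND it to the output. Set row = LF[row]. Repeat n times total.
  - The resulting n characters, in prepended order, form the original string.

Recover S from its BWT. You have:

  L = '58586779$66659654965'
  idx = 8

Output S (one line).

Answer: 6666759965697584855$

Derivation:
LF mapping: 2 15 3 16 7 13 14 17 0 8 9 10 4 18 11 5 1 19 12 6
Walk LF starting at row 8, prepending L[row]:
  step 1: row=8, L[8]='$', prepend. Next row=LF[8]=0
  step 2: row=0, L[0]='5', prepend. Next row=LF[0]=2
  step 3: row=2, L[2]='5', prepend. Next row=LF[2]=3
  step 4: row=3, L[3]='8', prepend. Next row=LF[3]=16
  step 5: row=16, L[16]='4', prepend. Next row=LF[16]=1
  step 6: row=1, L[1]='8', prepend. Next row=LF[1]=15
  step 7: row=15, L[15]='5', prepend. Next row=LF[15]=5
  step 8: row=5, L[5]='7', prepend. Next row=LF[5]=13
  step 9: row=13, L[13]='9', prepend. Next row=LF[13]=18
  step 10: row=18, L[18]='6', prepend. Next row=LF[18]=12
  step 11: row=12, L[12]='5', prepend. Next row=LF[12]=4
  step 12: row=4, L[4]='6', prepend. Next row=LF[4]=7
  step 13: row=7, L[7]='9', prepend. Next row=LF[7]=17
  step 14: row=17, L[17]='9', prepend. Next row=LF[17]=19
  step 15: row=19, L[19]='5', prepend. Next row=LF[19]=6
  step 16: row=6, L[6]='7', prepend. Next row=LF[6]=14
  step 17: row=14, L[14]='6', prepend. Next row=LF[14]=11
  step 18: row=11, L[11]='6', prepend. Next row=LF[11]=10
  step 19: row=10, L[10]='6', prepend. Next row=LF[10]=9
  step 20: row=9, L[9]='6', prepend. Next row=LF[9]=8
Reversed output: 6666759965697584855$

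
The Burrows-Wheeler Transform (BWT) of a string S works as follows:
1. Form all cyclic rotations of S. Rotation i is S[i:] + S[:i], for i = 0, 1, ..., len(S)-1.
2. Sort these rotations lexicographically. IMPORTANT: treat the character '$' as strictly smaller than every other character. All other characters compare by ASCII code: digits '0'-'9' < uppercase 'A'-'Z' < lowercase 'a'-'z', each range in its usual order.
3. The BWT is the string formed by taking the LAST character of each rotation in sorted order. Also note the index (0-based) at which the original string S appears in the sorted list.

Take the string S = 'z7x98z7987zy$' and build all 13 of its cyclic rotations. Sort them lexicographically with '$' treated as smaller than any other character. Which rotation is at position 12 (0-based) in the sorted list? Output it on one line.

Answer: zy$z7x98z7987

Derivation:
All 13 rotations (rotation i = S[i:]+S[:i]):
  rot[0] = z7x98z7987zy$
  rot[1] = 7x98z7987zy$z
  rot[2] = x98z7987zy$z7
  rot[3] = 98z7987zy$z7x
  rot[4] = 8z7987zy$z7x9
  rot[5] = z7987zy$z7x98
  rot[6] = 7987zy$z7x98z
  rot[7] = 987zy$z7x98z7
  rot[8] = 87zy$z7x98z79
  rot[9] = 7zy$z7x98z798
  rot[10] = zy$z7x98z7987
  rot[11] = y$z7x98z7987z
  rot[12] = $z7x98z7987zy
Sorted (with $ < everything):
  sorted[0] = $z7x98z7987zy
  sorted[1] = 7987zy$z7x98z
  sorted[2] = 7x98z7987zy$z
  sorted[3] = 7zy$z7x98z798
  sorted[4] = 87zy$z7x98z79
  sorted[5] = 8z7987zy$z7x9
  sorted[6] = 987zy$z7x98z7
  sorted[7] = 98z7987zy$z7x
  sorted[8] = x98z7987zy$z7
  sorted[9] = y$z7x98z7987z
  sorted[10] = z7987zy$z7x98
  sorted[11] = z7x98z7987zy$
  sorted[12] = zy$z7x98z7987
sorted[12] = zy$z7x98z7987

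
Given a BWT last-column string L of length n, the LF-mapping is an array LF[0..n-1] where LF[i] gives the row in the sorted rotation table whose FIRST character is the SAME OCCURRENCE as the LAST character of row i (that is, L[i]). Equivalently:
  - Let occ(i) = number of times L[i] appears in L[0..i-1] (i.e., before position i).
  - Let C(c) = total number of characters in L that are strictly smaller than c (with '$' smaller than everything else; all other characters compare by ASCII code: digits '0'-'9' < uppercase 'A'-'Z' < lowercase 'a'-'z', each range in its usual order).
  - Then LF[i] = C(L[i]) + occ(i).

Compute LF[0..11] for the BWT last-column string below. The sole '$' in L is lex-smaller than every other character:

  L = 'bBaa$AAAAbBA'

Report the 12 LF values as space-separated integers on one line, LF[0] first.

Char counts: '$':1, 'A':5, 'B':2, 'a':2, 'b':2
C (first-col start): C('$')=0, C('A')=1, C('B')=6, C('a')=8, C('b')=10
L[0]='b': occ=0, LF[0]=C('b')+0=10+0=10
L[1]='B': occ=0, LF[1]=C('B')+0=6+0=6
L[2]='a': occ=0, LF[2]=C('a')+0=8+0=8
L[3]='a': occ=1, LF[3]=C('a')+1=8+1=9
L[4]='$': occ=0, LF[4]=C('$')+0=0+0=0
L[5]='A': occ=0, LF[5]=C('A')+0=1+0=1
L[6]='A': occ=1, LF[6]=C('A')+1=1+1=2
L[7]='A': occ=2, LF[7]=C('A')+2=1+2=3
L[8]='A': occ=3, LF[8]=C('A')+3=1+3=4
L[9]='b': occ=1, LF[9]=C('b')+1=10+1=11
L[10]='B': occ=1, LF[10]=C('B')+1=6+1=7
L[11]='A': occ=4, LF[11]=C('A')+4=1+4=5

Answer: 10 6 8 9 0 1 2 3 4 11 7 5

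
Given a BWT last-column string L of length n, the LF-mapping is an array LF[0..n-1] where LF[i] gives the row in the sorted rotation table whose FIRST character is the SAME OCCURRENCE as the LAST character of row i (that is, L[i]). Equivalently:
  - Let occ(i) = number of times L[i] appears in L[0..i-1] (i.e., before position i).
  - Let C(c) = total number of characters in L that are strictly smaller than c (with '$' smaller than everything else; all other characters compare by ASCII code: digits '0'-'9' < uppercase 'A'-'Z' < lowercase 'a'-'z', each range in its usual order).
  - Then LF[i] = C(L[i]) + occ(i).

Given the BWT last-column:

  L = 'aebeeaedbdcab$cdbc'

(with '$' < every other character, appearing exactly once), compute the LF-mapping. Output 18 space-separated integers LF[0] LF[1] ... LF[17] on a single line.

Answer: 1 14 4 15 16 2 17 11 5 12 8 3 6 0 9 13 7 10

Derivation:
Char counts: '$':1, 'a':3, 'b':4, 'c':3, 'd':3, 'e':4
C (first-col start): C('$')=0, C('a')=1, C('b')=4, C('c')=8, C('d')=11, C('e')=14
L[0]='a': occ=0, LF[0]=C('a')+0=1+0=1
L[1]='e': occ=0, LF[1]=C('e')+0=14+0=14
L[2]='b': occ=0, LF[2]=C('b')+0=4+0=4
L[3]='e': occ=1, LF[3]=C('e')+1=14+1=15
L[4]='e': occ=2, LF[4]=C('e')+2=14+2=16
L[5]='a': occ=1, LF[5]=C('a')+1=1+1=2
L[6]='e': occ=3, LF[6]=C('e')+3=14+3=17
L[7]='d': occ=0, LF[7]=C('d')+0=11+0=11
L[8]='b': occ=1, LF[8]=C('b')+1=4+1=5
L[9]='d': occ=1, LF[9]=C('d')+1=11+1=12
L[10]='c': occ=0, LF[10]=C('c')+0=8+0=8
L[11]='a': occ=2, LF[11]=C('a')+2=1+2=3
L[12]='b': occ=2, LF[12]=C('b')+2=4+2=6
L[13]='$': occ=0, LF[13]=C('$')+0=0+0=0
L[14]='c': occ=1, LF[14]=C('c')+1=8+1=9
L[15]='d': occ=2, LF[15]=C('d')+2=11+2=13
L[16]='b': occ=3, LF[16]=C('b')+3=4+3=7
L[17]='c': occ=2, LF[17]=C('c')+2=8+2=10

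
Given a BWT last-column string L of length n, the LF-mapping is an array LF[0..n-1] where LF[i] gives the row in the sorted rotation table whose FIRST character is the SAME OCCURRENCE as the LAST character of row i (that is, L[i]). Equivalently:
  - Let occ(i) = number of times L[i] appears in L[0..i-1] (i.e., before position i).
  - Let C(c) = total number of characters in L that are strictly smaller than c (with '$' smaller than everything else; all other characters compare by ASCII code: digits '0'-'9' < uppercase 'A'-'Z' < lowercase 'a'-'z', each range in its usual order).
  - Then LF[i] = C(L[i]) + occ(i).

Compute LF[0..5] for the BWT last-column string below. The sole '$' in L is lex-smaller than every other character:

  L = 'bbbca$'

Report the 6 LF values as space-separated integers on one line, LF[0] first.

Char counts: '$':1, 'a':1, 'b':3, 'c':1
C (first-col start): C('$')=0, C('a')=1, C('b')=2, C('c')=5
L[0]='b': occ=0, LF[0]=C('b')+0=2+0=2
L[1]='b': occ=1, LF[1]=C('b')+1=2+1=3
L[2]='b': occ=2, LF[2]=C('b')+2=2+2=4
L[3]='c': occ=0, LF[3]=C('c')+0=5+0=5
L[4]='a': occ=0, LF[4]=C('a')+0=1+0=1
L[5]='$': occ=0, LF[5]=C('$')+0=0+0=0

Answer: 2 3 4 5 1 0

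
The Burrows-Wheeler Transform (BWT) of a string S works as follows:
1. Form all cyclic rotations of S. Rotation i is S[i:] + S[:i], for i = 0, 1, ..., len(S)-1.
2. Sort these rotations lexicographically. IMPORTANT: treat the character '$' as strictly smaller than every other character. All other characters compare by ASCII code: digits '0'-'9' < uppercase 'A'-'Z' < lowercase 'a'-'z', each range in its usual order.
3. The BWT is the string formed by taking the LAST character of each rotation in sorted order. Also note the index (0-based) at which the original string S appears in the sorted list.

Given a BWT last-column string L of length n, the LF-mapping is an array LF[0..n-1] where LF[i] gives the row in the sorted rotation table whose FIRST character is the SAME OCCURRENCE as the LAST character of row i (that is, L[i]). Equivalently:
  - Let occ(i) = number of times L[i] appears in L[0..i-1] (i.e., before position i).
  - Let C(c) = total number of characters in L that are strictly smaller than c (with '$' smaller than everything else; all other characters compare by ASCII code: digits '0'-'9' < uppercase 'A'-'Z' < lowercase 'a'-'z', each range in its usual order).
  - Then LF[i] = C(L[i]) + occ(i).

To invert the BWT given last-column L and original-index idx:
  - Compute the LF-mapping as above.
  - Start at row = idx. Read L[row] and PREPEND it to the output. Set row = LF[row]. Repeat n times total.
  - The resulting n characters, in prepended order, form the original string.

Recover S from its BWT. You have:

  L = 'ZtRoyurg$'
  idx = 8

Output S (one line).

Answer: yogurtRZ$

Derivation:
LF mapping: 2 6 1 4 8 7 5 3 0
Walk LF starting at row 8, prepending L[row]:
  step 1: row=8, L[8]='$', prepend. Next row=LF[8]=0
  step 2: row=0, L[0]='Z', prepend. Next row=LF[0]=2
  step 3: row=2, L[2]='R', prepend. Next row=LF[2]=1
  step 4: row=1, L[1]='t', prepend. Next row=LF[1]=6
  step 5: row=6, L[6]='r', prepend. Next row=LF[6]=5
  step 6: row=5, L[5]='u', prepend. Next row=LF[5]=7
  step 7: row=7, L[7]='g', prepend. Next row=LF[7]=3
  step 8: row=3, L[3]='o', prepend. Next row=LF[3]=4
  step 9: row=4, L[4]='y', prepend. Next row=LF[4]=8
Reversed output: yogurtRZ$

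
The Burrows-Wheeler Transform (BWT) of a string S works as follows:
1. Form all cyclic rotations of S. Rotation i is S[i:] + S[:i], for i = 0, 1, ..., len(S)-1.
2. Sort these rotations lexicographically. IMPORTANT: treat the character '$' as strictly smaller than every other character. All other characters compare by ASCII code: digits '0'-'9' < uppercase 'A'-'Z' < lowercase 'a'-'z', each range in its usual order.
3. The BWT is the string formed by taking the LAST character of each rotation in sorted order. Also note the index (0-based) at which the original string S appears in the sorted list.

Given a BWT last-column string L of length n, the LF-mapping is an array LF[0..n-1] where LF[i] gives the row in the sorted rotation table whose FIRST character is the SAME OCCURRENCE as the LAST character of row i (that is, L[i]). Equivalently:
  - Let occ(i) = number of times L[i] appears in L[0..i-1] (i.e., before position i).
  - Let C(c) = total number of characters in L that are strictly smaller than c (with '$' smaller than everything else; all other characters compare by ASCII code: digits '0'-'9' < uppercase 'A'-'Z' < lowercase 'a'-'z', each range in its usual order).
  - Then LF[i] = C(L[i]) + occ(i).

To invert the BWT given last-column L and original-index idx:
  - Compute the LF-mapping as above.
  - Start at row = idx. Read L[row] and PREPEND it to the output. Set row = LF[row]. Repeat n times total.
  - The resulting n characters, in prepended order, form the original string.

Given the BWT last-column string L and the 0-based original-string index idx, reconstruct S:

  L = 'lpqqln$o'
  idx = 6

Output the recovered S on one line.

Answer: qloqnpl$

Derivation:
LF mapping: 1 5 6 7 2 3 0 4
Walk LF starting at row 6, prepending L[row]:
  step 1: row=6, L[6]='$', prepend. Next row=LF[6]=0
  step 2: row=0, L[0]='l', prepend. Next row=LF[0]=1
  step 3: row=1, L[1]='p', prepend. Next row=LF[1]=5
  step 4: row=5, L[5]='n', prepend. Next row=LF[5]=3
  step 5: row=3, L[3]='q', prepend. Next row=LF[3]=7
  step 6: row=7, L[7]='o', prepend. Next row=LF[7]=4
  step 7: row=4, L[4]='l', prepend. Next row=LF[4]=2
  step 8: row=2, L[2]='q', prepend. Next row=LF[2]=6
Reversed output: qloqnpl$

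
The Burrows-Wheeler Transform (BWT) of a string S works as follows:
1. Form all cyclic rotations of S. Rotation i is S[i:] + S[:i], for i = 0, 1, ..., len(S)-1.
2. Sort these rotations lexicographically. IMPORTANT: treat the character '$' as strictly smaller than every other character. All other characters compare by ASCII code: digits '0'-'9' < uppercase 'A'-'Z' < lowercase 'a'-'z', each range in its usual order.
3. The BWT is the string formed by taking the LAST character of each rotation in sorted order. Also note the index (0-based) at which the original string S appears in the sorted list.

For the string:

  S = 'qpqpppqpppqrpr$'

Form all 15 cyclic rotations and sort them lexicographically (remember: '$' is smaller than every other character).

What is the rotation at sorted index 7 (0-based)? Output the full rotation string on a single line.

Answer: pqrpr$qpqpppqpp

Derivation:
All 15 rotations (rotation i = S[i:]+S[:i]):
  rot[0] = qpqpppqpppqrpr$
  rot[1] = pqpppqpppqrpr$q
  rot[2] = qpppqpppqrpr$qp
  rot[3] = pppqpppqrpr$qpq
  rot[4] = ppqpppqrpr$qpqp
  rot[5] = pqpppqrpr$qpqpp
  rot[6] = qpppqrpr$qpqppp
  rot[7] = pppqrpr$qpqpppq
  rot[8] = ppqrpr$qpqpppqp
  rot[9] = pqrpr$qpqpppqpp
  rot[10] = qrpr$qpqpppqppp
  rot[11] = rpr$qpqpppqpppq
  rot[12] = pr$qpqpppqpppqr
  rot[13] = r$qpqpppqpppqrp
  rot[14] = $qpqpppqpppqrpr
Sorted (with $ < everything):
  sorted[0] = $qpqpppqpppqrpr
  sorted[1] = pppqpppqrpr$qpq
  sorted[2] = pppqrpr$qpqpppq
  sorted[3] = ppqpppqrpr$qpqp
  sorted[4] = ppqrpr$qpqpppqp
  sorted[5] = pqpppqpppqrpr$q
  sorted[6] = pqpppqrpr$qpqpp
  sorted[7] = pqrpr$qpqpppqpp
  sorted[8] = pr$qpqpppqpppqr
  sorted[9] = qpppqpppqrpr$qp
  sorted[10] = qpppqrpr$qpqppp
  sorted[11] = qpqpppqpppqrpr$
  sorted[12] = qrpr$qpqpppqppp
  sorted[13] = r$qpqpppqpppqrp
  sorted[14] = rpr$qpqpppqpppq
sorted[7] = pqrpr$qpqpppqpp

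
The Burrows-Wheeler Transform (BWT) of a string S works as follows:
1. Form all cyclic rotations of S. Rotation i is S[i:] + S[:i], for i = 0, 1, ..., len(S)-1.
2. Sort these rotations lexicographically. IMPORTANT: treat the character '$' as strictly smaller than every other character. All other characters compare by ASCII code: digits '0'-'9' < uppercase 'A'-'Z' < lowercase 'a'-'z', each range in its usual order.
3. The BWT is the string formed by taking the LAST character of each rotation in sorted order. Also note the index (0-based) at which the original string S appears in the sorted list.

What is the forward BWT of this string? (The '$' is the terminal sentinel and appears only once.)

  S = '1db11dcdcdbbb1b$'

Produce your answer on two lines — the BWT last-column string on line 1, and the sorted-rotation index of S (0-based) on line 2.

Answer: bbb$11dbbddd1cc1
3

Derivation:
All 16 rotations (rotation i = S[i:]+S[:i]):
  rot[0] = 1db11dcdcdbbb1b$
  rot[1] = db11dcdcdbbb1b$1
  rot[2] = b11dcdcdbbb1b$1d
  rot[3] = 11dcdcdbbb1b$1db
  rot[4] = 1dcdcdbbb1b$1db1
  rot[5] = dcdcdbbb1b$1db11
  rot[6] = cdcdbbb1b$1db11d
  rot[7] = dcdbbb1b$1db11dc
  rot[8] = cdbbb1b$1db11dcd
  rot[9] = dbbb1b$1db11dcdc
  rot[10] = bbb1b$1db11dcdcd
  rot[11] = bb1b$1db11dcdcdb
  rot[12] = b1b$1db11dcdcdbb
  rot[13] = 1b$1db11dcdcdbbb
  rot[14] = b$1db11dcdcdbbb1
  rot[15] = $1db11dcdcdbbb1b
Sorted (with $ < everything):
  sorted[0] = $1db11dcdcdbbb1b  (last char: 'b')
  sorted[1] = 11dcdcdbbb1b$1db  (last char: 'b')
  sorted[2] = 1b$1db11dcdcdbbb  (last char: 'b')
  sorted[3] = 1db11dcdcdbbb1b$  (last char: '$')
  sorted[4] = 1dcdcdbbb1b$1db1  (last char: '1')
  sorted[5] = b$1db11dcdcdbbb1  (last char: '1')
  sorted[6] = b11dcdcdbbb1b$1d  (last char: 'd')
  sorted[7] = b1b$1db11dcdcdbb  (last char: 'b')
  sorted[8] = bb1b$1db11dcdcdb  (last char: 'b')
  sorted[9] = bbb1b$1db11dcdcd  (last char: 'd')
  sorted[10] = cdbbb1b$1db11dcd  (last char: 'd')
  sorted[11] = cdcdbbb1b$1db11d  (last char: 'd')
  sorted[12] = db11dcdcdbbb1b$1  (last char: '1')
  sorted[13] = dbbb1b$1db11dcdc  (last char: 'c')
  sorted[14] = dcdbbb1b$1db11dc  (last char: 'c')
  sorted[15] = dcdcdbbb1b$1db11  (last char: '1')
Last column: bbb$11dbbddd1cc1
Original string S is at sorted index 3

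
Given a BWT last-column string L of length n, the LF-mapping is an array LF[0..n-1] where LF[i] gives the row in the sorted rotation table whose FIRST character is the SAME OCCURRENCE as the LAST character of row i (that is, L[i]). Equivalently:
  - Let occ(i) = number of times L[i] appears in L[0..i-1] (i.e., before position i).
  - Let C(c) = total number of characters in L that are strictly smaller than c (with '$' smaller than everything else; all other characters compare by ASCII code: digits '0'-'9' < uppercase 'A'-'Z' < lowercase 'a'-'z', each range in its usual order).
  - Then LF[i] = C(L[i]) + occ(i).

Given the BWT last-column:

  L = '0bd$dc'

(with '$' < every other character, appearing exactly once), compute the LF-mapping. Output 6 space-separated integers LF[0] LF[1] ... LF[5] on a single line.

Answer: 1 2 4 0 5 3

Derivation:
Char counts: '$':1, '0':1, 'b':1, 'c':1, 'd':2
C (first-col start): C('$')=0, C('0')=1, C('b')=2, C('c')=3, C('d')=4
L[0]='0': occ=0, LF[0]=C('0')+0=1+0=1
L[1]='b': occ=0, LF[1]=C('b')+0=2+0=2
L[2]='d': occ=0, LF[2]=C('d')+0=4+0=4
L[3]='$': occ=0, LF[3]=C('$')+0=0+0=0
L[4]='d': occ=1, LF[4]=C('d')+1=4+1=5
L[5]='c': occ=0, LF[5]=C('c')+0=3+0=3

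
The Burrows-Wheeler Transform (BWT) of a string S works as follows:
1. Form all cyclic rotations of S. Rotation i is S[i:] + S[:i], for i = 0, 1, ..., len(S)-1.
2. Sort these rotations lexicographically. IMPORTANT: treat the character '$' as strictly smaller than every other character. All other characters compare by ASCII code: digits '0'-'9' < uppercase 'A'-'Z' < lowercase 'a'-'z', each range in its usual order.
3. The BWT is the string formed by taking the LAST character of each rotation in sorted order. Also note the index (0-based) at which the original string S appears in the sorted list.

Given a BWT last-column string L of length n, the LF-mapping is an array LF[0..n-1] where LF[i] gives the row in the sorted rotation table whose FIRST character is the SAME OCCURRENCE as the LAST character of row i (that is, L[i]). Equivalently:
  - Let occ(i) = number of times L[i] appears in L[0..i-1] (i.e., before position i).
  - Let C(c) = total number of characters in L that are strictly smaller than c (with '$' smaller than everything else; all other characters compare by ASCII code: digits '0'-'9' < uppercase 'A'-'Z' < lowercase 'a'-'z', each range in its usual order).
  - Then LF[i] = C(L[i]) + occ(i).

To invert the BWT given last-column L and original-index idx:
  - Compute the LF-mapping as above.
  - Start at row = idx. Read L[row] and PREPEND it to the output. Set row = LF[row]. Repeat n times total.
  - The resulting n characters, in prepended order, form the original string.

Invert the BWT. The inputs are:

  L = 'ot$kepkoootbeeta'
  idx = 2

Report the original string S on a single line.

Answer: bookkeepetattoo$

Derivation:
LF mapping: 8 13 0 6 3 12 7 9 10 11 14 2 4 5 15 1
Walk LF starting at row 2, prepending L[row]:
  step 1: row=2, L[2]='$', prepend. Next row=LF[2]=0
  step 2: row=0, L[0]='o', prepend. Next row=LF[0]=8
  step 3: row=8, L[8]='o', prepend. Next row=LF[8]=10
  step 4: row=10, L[10]='t', prepend. Next row=LF[10]=14
  step 5: row=14, L[14]='t', prepend. Next row=LF[14]=15
  step 6: row=15, L[15]='a', prepend. Next row=LF[15]=1
  step 7: row=1, L[1]='t', prepend. Next row=LF[1]=13
  step 8: row=13, L[13]='e', prepend. Next row=LF[13]=5
  step 9: row=5, L[5]='p', prepend. Next row=LF[5]=12
  step 10: row=12, L[12]='e', prepend. Next row=LF[12]=4
  step 11: row=4, L[4]='e', prepend. Next row=LF[4]=3
  step 12: row=3, L[3]='k', prepend. Next row=LF[3]=6
  step 13: row=6, L[6]='k', prepend. Next row=LF[6]=7
  step 14: row=7, L[7]='o', prepend. Next row=LF[7]=9
  step 15: row=9, L[9]='o', prepend. Next row=LF[9]=11
  step 16: row=11, L[11]='b', prepend. Next row=LF[11]=2
Reversed output: bookkeepetattoo$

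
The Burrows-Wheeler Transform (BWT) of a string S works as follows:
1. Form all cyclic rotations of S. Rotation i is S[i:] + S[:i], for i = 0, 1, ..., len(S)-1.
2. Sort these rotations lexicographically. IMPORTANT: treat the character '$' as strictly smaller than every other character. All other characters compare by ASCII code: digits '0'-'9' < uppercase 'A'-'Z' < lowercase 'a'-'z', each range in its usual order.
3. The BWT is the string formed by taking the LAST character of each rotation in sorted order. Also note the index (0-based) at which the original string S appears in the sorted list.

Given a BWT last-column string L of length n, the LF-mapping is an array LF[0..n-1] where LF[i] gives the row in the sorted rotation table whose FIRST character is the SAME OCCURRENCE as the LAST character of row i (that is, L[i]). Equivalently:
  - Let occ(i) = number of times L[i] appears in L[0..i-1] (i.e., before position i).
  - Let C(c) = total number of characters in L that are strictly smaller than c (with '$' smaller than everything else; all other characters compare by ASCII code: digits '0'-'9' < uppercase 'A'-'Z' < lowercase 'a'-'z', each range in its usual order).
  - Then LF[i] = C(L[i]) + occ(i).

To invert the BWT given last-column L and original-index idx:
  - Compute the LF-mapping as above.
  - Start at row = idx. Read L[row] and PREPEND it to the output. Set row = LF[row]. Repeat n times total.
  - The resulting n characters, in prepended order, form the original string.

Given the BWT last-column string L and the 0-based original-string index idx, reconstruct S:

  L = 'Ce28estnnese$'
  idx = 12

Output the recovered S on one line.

Answer: tennessee28C$

Derivation:
LF mapping: 3 4 1 2 5 10 12 8 9 6 11 7 0
Walk LF starting at row 12, prepending L[row]:
  step 1: row=12, L[12]='$', prepend. Next row=LF[12]=0
  step 2: row=0, L[0]='C', prepend. Next row=LF[0]=3
  step 3: row=3, L[3]='8', prepend. Next row=LF[3]=2
  step 4: row=2, L[2]='2', prepend. Next row=LF[2]=1
  step 5: row=1, L[1]='e', prepend. Next row=LF[1]=4
  step 6: row=4, L[4]='e', prepend. Next row=LF[4]=5
  step 7: row=5, L[5]='s', prepend. Next row=LF[5]=10
  step 8: row=10, L[10]='s', prepend. Next row=LF[10]=11
  step 9: row=11, L[11]='e', prepend. Next row=LF[11]=7
  step 10: row=7, L[7]='n', prepend. Next row=LF[7]=8
  step 11: row=8, L[8]='n', prepend. Next row=LF[8]=9
  step 12: row=9, L[9]='e', prepend. Next row=LF[9]=6
  step 13: row=6, L[6]='t', prepend. Next row=LF[6]=12
Reversed output: tennessee28C$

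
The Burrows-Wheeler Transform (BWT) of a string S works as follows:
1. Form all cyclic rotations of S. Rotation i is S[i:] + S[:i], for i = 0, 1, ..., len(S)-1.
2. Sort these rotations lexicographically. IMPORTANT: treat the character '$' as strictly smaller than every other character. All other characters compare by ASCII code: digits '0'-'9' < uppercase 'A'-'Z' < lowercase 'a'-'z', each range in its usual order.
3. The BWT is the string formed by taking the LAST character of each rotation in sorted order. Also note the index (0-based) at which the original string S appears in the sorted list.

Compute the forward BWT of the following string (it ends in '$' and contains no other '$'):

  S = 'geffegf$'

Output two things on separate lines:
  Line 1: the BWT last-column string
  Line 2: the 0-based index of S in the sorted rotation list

All 8 rotations (rotation i = S[i:]+S[:i]):
  rot[0] = geffegf$
  rot[1] = effegf$g
  rot[2] = ffegf$ge
  rot[3] = fegf$gef
  rot[4] = egf$geff
  rot[5] = gf$geffe
  rot[6] = f$geffeg
  rot[7] = $geffegf
Sorted (with $ < everything):
  sorted[0] = $geffegf  (last char: 'f')
  sorted[1] = effegf$g  (last char: 'g')
  sorted[2] = egf$geff  (last char: 'f')
  sorted[3] = f$geffeg  (last char: 'g')
  sorted[4] = fegf$gef  (last char: 'f')
  sorted[5] = ffegf$ge  (last char: 'e')
  sorted[6] = geffegf$  (last char: '$')
  sorted[7] = gf$geffe  (last char: 'e')
Last column: fgfgfe$e
Original string S is at sorted index 6

Answer: fgfgfe$e
6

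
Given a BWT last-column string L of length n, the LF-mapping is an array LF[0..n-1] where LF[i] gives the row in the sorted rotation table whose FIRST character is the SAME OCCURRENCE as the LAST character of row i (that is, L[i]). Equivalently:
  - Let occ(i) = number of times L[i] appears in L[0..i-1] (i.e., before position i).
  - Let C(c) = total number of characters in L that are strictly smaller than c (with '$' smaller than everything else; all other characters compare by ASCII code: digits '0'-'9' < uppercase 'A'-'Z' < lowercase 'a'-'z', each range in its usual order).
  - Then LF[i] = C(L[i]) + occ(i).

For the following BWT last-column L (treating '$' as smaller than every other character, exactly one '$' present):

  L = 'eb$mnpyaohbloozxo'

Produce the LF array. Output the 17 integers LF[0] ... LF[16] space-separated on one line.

Answer: 4 2 0 7 8 13 15 1 9 5 3 6 10 11 16 14 12

Derivation:
Char counts: '$':1, 'a':1, 'b':2, 'e':1, 'h':1, 'l':1, 'm':1, 'n':1, 'o':4, 'p':1, 'x':1, 'y':1, 'z':1
C (first-col start): C('$')=0, C('a')=1, C('b')=2, C('e')=4, C('h')=5, C('l')=6, C('m')=7, C('n')=8, C('o')=9, C('p')=13, C('x')=14, C('y')=15, C('z')=16
L[0]='e': occ=0, LF[0]=C('e')+0=4+0=4
L[1]='b': occ=0, LF[1]=C('b')+0=2+0=2
L[2]='$': occ=0, LF[2]=C('$')+0=0+0=0
L[3]='m': occ=0, LF[3]=C('m')+0=7+0=7
L[4]='n': occ=0, LF[4]=C('n')+0=8+0=8
L[5]='p': occ=0, LF[5]=C('p')+0=13+0=13
L[6]='y': occ=0, LF[6]=C('y')+0=15+0=15
L[7]='a': occ=0, LF[7]=C('a')+0=1+0=1
L[8]='o': occ=0, LF[8]=C('o')+0=9+0=9
L[9]='h': occ=0, LF[9]=C('h')+0=5+0=5
L[10]='b': occ=1, LF[10]=C('b')+1=2+1=3
L[11]='l': occ=0, LF[11]=C('l')+0=6+0=6
L[12]='o': occ=1, LF[12]=C('o')+1=9+1=10
L[13]='o': occ=2, LF[13]=C('o')+2=9+2=11
L[14]='z': occ=0, LF[14]=C('z')+0=16+0=16
L[15]='x': occ=0, LF[15]=C('x')+0=14+0=14
L[16]='o': occ=3, LF[16]=C('o')+3=9+3=12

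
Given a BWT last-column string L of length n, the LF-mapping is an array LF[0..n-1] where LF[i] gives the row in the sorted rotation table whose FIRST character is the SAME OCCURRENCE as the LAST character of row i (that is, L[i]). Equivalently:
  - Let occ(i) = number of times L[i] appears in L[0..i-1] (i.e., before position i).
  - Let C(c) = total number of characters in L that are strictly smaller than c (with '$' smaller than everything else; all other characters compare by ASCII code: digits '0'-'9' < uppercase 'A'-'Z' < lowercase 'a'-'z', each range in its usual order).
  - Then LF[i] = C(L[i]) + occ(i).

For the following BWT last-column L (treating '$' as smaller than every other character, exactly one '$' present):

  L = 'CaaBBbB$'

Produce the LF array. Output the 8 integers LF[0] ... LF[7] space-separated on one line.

Char counts: '$':1, 'B':3, 'C':1, 'a':2, 'b':1
C (first-col start): C('$')=0, C('B')=1, C('C')=4, C('a')=5, C('b')=7
L[0]='C': occ=0, LF[0]=C('C')+0=4+0=4
L[1]='a': occ=0, LF[1]=C('a')+0=5+0=5
L[2]='a': occ=1, LF[2]=C('a')+1=5+1=6
L[3]='B': occ=0, LF[3]=C('B')+0=1+0=1
L[4]='B': occ=1, LF[4]=C('B')+1=1+1=2
L[5]='b': occ=0, LF[5]=C('b')+0=7+0=7
L[6]='B': occ=2, LF[6]=C('B')+2=1+2=3
L[7]='$': occ=0, LF[7]=C('$')+0=0+0=0

Answer: 4 5 6 1 2 7 3 0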